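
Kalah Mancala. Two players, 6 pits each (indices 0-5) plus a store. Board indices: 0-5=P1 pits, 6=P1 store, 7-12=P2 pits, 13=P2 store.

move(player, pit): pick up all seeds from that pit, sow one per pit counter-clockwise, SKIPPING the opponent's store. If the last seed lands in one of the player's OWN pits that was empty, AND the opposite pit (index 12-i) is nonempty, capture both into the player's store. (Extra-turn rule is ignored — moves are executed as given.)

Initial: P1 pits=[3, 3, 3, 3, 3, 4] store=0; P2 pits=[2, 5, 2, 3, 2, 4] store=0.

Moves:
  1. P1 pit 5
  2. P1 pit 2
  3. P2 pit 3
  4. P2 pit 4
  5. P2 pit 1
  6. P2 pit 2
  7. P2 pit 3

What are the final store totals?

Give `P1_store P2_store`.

Move 1: P1 pit5 -> P1=[3,3,3,3,3,0](1) P2=[3,6,3,3,2,4](0)
Move 2: P1 pit2 -> P1=[3,3,0,4,4,0](5) P2=[0,6,3,3,2,4](0)
Move 3: P2 pit3 -> P1=[3,3,0,4,4,0](5) P2=[0,6,3,0,3,5](1)
Move 4: P2 pit4 -> P1=[4,3,0,4,4,0](5) P2=[0,6,3,0,0,6](2)
Move 5: P2 pit1 -> P1=[5,3,0,4,4,0](5) P2=[0,0,4,1,1,7](3)
Move 6: P2 pit2 -> P1=[5,3,0,4,4,0](5) P2=[0,0,0,2,2,8](4)
Move 7: P2 pit3 -> P1=[5,3,0,4,4,0](5) P2=[0,0,0,0,3,9](4)

Answer: 5 4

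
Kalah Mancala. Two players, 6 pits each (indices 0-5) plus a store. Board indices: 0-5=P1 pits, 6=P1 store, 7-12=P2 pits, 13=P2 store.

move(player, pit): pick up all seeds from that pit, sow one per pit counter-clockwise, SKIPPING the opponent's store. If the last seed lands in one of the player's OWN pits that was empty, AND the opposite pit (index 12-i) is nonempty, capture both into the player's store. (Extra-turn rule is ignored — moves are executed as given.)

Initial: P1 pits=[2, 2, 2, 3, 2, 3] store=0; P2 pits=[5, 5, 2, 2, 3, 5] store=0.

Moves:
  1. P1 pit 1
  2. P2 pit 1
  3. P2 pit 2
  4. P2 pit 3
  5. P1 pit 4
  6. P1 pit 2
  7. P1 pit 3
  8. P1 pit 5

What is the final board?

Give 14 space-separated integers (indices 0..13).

Answer: 3 0 0 0 2 0 3 7 2 1 1 7 8 2

Derivation:
Move 1: P1 pit1 -> P1=[2,0,3,4,2,3](0) P2=[5,5,2,2,3,5](0)
Move 2: P2 pit1 -> P1=[2,0,3,4,2,3](0) P2=[5,0,3,3,4,6](1)
Move 3: P2 pit2 -> P1=[2,0,3,4,2,3](0) P2=[5,0,0,4,5,7](1)
Move 4: P2 pit3 -> P1=[3,0,3,4,2,3](0) P2=[5,0,0,0,6,8](2)
Move 5: P1 pit4 -> P1=[3,0,3,4,0,4](1) P2=[5,0,0,0,6,8](2)
Move 6: P1 pit2 -> P1=[3,0,0,5,1,5](1) P2=[5,0,0,0,6,8](2)
Move 7: P1 pit3 -> P1=[3,0,0,0,2,6](2) P2=[6,1,0,0,6,8](2)
Move 8: P1 pit5 -> P1=[3,0,0,0,2,0](3) P2=[7,2,1,1,7,8](2)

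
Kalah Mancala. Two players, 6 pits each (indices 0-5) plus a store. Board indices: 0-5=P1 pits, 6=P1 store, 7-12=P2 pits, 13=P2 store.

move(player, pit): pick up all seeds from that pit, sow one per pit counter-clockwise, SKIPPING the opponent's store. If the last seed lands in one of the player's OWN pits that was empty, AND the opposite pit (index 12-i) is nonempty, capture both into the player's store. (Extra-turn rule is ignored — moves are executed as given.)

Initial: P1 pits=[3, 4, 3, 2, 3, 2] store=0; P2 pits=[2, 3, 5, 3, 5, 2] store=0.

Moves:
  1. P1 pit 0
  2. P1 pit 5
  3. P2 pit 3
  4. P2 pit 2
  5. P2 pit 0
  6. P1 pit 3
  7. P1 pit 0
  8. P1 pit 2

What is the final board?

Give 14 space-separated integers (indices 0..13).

Answer: 0 6 0 1 5 2 3 0 4 1 2 7 4 2

Derivation:
Move 1: P1 pit0 -> P1=[0,5,4,3,3,2](0) P2=[2,3,5,3,5,2](0)
Move 2: P1 pit5 -> P1=[0,5,4,3,3,0](1) P2=[3,3,5,3,5,2](0)
Move 3: P2 pit3 -> P1=[0,5,4,3,3,0](1) P2=[3,3,5,0,6,3](1)
Move 4: P2 pit2 -> P1=[1,5,4,3,3,0](1) P2=[3,3,0,1,7,4](2)
Move 5: P2 pit0 -> P1=[1,5,4,3,3,0](1) P2=[0,4,1,2,7,4](2)
Move 6: P1 pit3 -> P1=[1,5,4,0,4,1](2) P2=[0,4,1,2,7,4](2)
Move 7: P1 pit0 -> P1=[0,6,4,0,4,1](2) P2=[0,4,1,2,7,4](2)
Move 8: P1 pit2 -> P1=[0,6,0,1,5,2](3) P2=[0,4,1,2,7,4](2)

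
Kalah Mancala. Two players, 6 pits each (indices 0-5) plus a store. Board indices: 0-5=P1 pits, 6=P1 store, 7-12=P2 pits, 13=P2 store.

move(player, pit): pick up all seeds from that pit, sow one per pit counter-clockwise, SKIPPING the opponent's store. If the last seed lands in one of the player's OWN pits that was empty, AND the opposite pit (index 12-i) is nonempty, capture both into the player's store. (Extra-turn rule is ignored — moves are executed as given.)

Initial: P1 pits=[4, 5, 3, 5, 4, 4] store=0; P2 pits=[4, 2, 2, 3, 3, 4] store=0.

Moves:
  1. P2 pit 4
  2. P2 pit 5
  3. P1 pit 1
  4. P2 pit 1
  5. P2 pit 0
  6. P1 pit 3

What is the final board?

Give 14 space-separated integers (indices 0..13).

Move 1: P2 pit4 -> P1=[5,5,3,5,4,4](0) P2=[4,2,2,3,0,5](1)
Move 2: P2 pit5 -> P1=[6,6,4,6,4,4](0) P2=[4,2,2,3,0,0](2)
Move 3: P1 pit1 -> P1=[6,0,5,7,5,5](1) P2=[5,2,2,3,0,0](2)
Move 4: P2 pit1 -> P1=[6,0,5,7,5,5](1) P2=[5,0,3,4,0,0](2)
Move 5: P2 pit0 -> P1=[0,0,5,7,5,5](1) P2=[0,1,4,5,1,0](9)
Move 6: P1 pit3 -> P1=[0,0,5,0,6,6](2) P2=[1,2,5,6,1,0](9)

Answer: 0 0 5 0 6 6 2 1 2 5 6 1 0 9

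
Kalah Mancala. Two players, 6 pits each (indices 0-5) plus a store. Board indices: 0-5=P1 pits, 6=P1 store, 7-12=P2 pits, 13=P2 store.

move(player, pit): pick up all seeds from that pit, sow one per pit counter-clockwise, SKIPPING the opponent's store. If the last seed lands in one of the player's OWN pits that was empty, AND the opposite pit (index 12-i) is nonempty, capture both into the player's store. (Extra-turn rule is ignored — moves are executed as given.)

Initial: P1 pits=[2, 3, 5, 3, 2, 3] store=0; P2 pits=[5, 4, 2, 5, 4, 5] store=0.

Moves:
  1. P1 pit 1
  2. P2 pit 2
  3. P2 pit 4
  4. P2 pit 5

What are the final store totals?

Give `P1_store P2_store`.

Answer: 0 2

Derivation:
Move 1: P1 pit1 -> P1=[2,0,6,4,3,3](0) P2=[5,4,2,5,4,5](0)
Move 2: P2 pit2 -> P1=[2,0,6,4,3,3](0) P2=[5,4,0,6,5,5](0)
Move 3: P2 pit4 -> P1=[3,1,7,4,3,3](0) P2=[5,4,0,6,0,6](1)
Move 4: P2 pit5 -> P1=[4,2,8,5,4,3](0) P2=[5,4,0,6,0,0](2)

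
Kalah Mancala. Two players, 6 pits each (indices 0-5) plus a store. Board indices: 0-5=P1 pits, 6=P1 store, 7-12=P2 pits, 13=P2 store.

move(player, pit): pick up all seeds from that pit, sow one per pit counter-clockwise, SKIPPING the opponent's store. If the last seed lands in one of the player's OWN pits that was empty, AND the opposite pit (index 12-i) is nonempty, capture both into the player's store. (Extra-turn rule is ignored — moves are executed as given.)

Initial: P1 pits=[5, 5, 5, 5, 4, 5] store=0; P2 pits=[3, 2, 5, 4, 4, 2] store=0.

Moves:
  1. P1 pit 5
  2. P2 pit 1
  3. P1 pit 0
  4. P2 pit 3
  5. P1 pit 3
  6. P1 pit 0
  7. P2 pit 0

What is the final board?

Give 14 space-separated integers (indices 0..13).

Answer: 0 8 7 0 6 1 7 0 2 8 0 6 3 1

Derivation:
Move 1: P1 pit5 -> P1=[5,5,5,5,4,0](1) P2=[4,3,6,5,4,2](0)
Move 2: P2 pit1 -> P1=[5,5,5,5,4,0](1) P2=[4,0,7,6,5,2](0)
Move 3: P1 pit0 -> P1=[0,6,6,6,5,0](6) P2=[0,0,7,6,5,2](0)
Move 4: P2 pit3 -> P1=[1,7,7,6,5,0](6) P2=[0,0,7,0,6,3](1)
Move 5: P1 pit3 -> P1=[1,7,7,0,6,1](7) P2=[1,1,8,0,6,3](1)
Move 6: P1 pit0 -> P1=[0,8,7,0,6,1](7) P2=[1,1,8,0,6,3](1)
Move 7: P2 pit0 -> P1=[0,8,7,0,6,1](7) P2=[0,2,8,0,6,3](1)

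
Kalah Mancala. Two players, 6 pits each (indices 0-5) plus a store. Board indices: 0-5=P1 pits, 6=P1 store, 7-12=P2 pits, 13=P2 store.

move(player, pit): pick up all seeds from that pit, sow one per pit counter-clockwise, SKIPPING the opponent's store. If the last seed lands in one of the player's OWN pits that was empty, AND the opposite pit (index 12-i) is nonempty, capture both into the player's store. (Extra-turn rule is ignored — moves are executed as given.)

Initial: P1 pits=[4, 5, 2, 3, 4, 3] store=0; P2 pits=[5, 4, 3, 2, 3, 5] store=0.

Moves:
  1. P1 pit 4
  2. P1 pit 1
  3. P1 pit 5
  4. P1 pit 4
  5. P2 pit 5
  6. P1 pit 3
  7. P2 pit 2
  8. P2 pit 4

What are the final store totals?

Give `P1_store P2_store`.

Move 1: P1 pit4 -> P1=[4,5,2,3,0,4](1) P2=[6,5,3,2,3,5](0)
Move 2: P1 pit1 -> P1=[4,0,3,4,1,5](2) P2=[6,5,3,2,3,5](0)
Move 3: P1 pit5 -> P1=[4,0,3,4,1,0](3) P2=[7,6,4,3,3,5](0)
Move 4: P1 pit4 -> P1=[4,0,3,4,0,0](11) P2=[0,6,4,3,3,5](0)
Move 5: P2 pit5 -> P1=[5,1,4,5,0,0](11) P2=[0,6,4,3,3,0](1)
Move 6: P1 pit3 -> P1=[5,1,4,0,1,1](12) P2=[1,7,4,3,3,0](1)
Move 7: P2 pit2 -> P1=[5,1,4,0,1,1](12) P2=[1,7,0,4,4,1](2)
Move 8: P2 pit4 -> P1=[6,2,4,0,1,1](12) P2=[1,7,0,4,0,2](3)

Answer: 12 3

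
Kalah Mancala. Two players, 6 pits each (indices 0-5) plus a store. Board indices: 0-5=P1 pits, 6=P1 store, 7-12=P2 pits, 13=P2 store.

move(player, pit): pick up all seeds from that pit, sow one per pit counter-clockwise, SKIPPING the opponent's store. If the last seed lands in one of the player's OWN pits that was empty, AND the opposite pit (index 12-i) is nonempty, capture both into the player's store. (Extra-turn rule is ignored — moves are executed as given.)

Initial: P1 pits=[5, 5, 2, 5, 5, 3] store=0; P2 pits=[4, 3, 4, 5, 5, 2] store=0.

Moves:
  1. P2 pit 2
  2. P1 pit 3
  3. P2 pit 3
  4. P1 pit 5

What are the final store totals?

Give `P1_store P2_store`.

Move 1: P2 pit2 -> P1=[5,5,2,5,5,3](0) P2=[4,3,0,6,6,3](1)
Move 2: P1 pit3 -> P1=[5,5,2,0,6,4](1) P2=[5,4,0,6,6,3](1)
Move 3: P2 pit3 -> P1=[6,6,3,0,6,4](1) P2=[5,4,0,0,7,4](2)
Move 4: P1 pit5 -> P1=[6,6,3,0,6,0](2) P2=[6,5,1,0,7,4](2)

Answer: 2 2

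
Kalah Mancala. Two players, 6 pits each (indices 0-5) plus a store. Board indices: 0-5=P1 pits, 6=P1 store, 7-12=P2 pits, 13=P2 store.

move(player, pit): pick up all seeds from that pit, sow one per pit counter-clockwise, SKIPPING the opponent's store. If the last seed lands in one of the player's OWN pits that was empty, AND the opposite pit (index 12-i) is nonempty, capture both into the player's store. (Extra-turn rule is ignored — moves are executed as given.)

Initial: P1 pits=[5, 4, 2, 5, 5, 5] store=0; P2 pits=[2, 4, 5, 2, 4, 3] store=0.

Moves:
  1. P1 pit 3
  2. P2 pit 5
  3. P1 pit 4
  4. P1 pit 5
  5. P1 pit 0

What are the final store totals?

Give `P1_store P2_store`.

Answer: 4 1

Derivation:
Move 1: P1 pit3 -> P1=[5,4,2,0,6,6](1) P2=[3,5,5,2,4,3](0)
Move 2: P2 pit5 -> P1=[6,5,2,0,6,6](1) P2=[3,5,5,2,4,0](1)
Move 3: P1 pit4 -> P1=[6,5,2,0,0,7](2) P2=[4,6,6,3,4,0](1)
Move 4: P1 pit5 -> P1=[6,5,2,0,0,0](3) P2=[5,7,7,4,5,1](1)
Move 5: P1 pit0 -> P1=[0,6,3,1,1,1](4) P2=[5,7,7,4,5,1](1)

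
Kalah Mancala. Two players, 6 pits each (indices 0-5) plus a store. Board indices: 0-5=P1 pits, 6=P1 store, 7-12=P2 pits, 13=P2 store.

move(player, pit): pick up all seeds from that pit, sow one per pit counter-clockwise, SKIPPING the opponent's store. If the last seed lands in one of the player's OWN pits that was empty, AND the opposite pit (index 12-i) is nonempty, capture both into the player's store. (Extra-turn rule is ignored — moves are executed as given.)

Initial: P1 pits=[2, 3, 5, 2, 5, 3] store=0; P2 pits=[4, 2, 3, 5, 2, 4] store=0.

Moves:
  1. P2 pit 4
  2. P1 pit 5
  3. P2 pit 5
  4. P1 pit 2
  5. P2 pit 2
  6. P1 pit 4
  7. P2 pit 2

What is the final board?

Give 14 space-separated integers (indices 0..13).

Answer: 0 4 0 4 0 2 3 7 5 0 8 1 0 6

Derivation:
Move 1: P2 pit4 -> P1=[2,3,5,2,5,3](0) P2=[4,2,3,5,0,5](1)
Move 2: P1 pit5 -> P1=[2,3,5,2,5,0](1) P2=[5,3,3,5,0,5](1)
Move 3: P2 pit5 -> P1=[3,4,6,3,5,0](1) P2=[5,3,3,5,0,0](2)
Move 4: P1 pit2 -> P1=[3,4,0,4,6,1](2) P2=[6,4,3,5,0,0](2)
Move 5: P2 pit2 -> P1=[0,4,0,4,6,1](2) P2=[6,4,0,6,1,0](6)
Move 6: P1 pit4 -> P1=[0,4,0,4,0,2](3) P2=[7,5,1,7,1,0](6)
Move 7: P2 pit2 -> P1=[0,4,0,4,0,2](3) P2=[7,5,0,8,1,0](6)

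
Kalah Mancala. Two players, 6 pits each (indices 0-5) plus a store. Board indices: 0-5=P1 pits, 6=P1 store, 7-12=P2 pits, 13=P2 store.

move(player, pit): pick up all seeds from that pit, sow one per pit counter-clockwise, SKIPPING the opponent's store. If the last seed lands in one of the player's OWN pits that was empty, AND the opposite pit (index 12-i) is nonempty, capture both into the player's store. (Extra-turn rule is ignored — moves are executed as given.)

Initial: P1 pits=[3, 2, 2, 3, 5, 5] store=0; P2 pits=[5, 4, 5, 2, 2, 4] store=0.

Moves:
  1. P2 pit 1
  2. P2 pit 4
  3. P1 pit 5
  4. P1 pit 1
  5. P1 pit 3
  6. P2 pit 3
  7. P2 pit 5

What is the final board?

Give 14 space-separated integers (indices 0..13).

Answer: 6 1 4 1 7 2 2 7 1 7 0 1 0 3

Derivation:
Move 1: P2 pit1 -> P1=[3,2,2,3,5,5](0) P2=[5,0,6,3,3,5](0)
Move 2: P2 pit4 -> P1=[4,2,2,3,5,5](0) P2=[5,0,6,3,0,6](1)
Move 3: P1 pit5 -> P1=[4,2,2,3,5,0](1) P2=[6,1,7,4,0,6](1)
Move 4: P1 pit1 -> P1=[4,0,3,4,5,0](1) P2=[6,1,7,4,0,6](1)
Move 5: P1 pit3 -> P1=[4,0,3,0,6,1](2) P2=[7,1,7,4,0,6](1)
Move 6: P2 pit3 -> P1=[5,0,3,0,6,1](2) P2=[7,1,7,0,1,7](2)
Move 7: P2 pit5 -> P1=[6,1,4,1,7,2](2) P2=[7,1,7,0,1,0](3)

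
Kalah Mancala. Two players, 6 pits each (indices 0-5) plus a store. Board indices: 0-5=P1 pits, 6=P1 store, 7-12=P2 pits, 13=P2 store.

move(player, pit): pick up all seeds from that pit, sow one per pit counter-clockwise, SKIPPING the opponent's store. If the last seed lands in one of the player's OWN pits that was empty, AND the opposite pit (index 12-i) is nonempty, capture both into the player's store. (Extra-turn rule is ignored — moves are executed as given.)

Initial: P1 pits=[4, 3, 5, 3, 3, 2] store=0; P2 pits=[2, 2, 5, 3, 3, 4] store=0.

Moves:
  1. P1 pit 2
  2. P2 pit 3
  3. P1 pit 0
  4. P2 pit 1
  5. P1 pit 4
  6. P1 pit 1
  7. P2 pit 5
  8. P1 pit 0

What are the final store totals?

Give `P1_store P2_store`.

Answer: 2 4

Derivation:
Move 1: P1 pit2 -> P1=[4,3,0,4,4,3](1) P2=[3,2,5,3,3,4](0)
Move 2: P2 pit3 -> P1=[4,3,0,4,4,3](1) P2=[3,2,5,0,4,5](1)
Move 3: P1 pit0 -> P1=[0,4,1,5,5,3](1) P2=[3,2,5,0,4,5](1)
Move 4: P2 pit1 -> P1=[0,4,0,5,5,3](1) P2=[3,0,6,0,4,5](3)
Move 5: P1 pit4 -> P1=[0,4,0,5,0,4](2) P2=[4,1,7,0,4,5](3)
Move 6: P1 pit1 -> P1=[0,0,1,6,1,5](2) P2=[4,1,7,0,4,5](3)
Move 7: P2 pit5 -> P1=[1,1,2,7,1,5](2) P2=[4,1,7,0,4,0](4)
Move 8: P1 pit0 -> P1=[0,2,2,7,1,5](2) P2=[4,1,7,0,4,0](4)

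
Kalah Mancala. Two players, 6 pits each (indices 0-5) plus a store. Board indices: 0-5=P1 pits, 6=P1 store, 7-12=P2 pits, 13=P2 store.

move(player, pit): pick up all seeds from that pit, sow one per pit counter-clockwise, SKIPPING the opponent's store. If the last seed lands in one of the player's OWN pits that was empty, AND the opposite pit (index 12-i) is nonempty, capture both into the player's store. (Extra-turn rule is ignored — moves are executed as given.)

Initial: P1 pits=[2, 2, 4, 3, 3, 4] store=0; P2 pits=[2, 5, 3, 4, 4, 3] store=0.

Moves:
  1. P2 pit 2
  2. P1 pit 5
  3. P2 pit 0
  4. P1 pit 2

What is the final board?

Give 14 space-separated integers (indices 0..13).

Answer: 2 2 0 4 4 1 2 0 7 2 6 5 4 0

Derivation:
Move 1: P2 pit2 -> P1=[2,2,4,3,3,4](0) P2=[2,5,0,5,5,4](0)
Move 2: P1 pit5 -> P1=[2,2,4,3,3,0](1) P2=[3,6,1,5,5,4](0)
Move 3: P2 pit0 -> P1=[2,2,4,3,3,0](1) P2=[0,7,2,6,5,4](0)
Move 4: P1 pit2 -> P1=[2,2,0,4,4,1](2) P2=[0,7,2,6,5,4](0)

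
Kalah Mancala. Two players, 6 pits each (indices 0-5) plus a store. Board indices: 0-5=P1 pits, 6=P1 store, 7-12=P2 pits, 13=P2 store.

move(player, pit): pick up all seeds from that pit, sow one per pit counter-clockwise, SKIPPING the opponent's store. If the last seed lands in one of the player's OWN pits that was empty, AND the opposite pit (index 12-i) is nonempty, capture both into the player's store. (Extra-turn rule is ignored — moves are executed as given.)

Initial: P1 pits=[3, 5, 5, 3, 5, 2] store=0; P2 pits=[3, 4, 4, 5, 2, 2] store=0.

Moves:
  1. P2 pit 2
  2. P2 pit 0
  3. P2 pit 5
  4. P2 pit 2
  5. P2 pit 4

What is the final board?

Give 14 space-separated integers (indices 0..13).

Move 1: P2 pit2 -> P1=[3,5,5,3,5,2](0) P2=[3,4,0,6,3,3](1)
Move 2: P2 pit0 -> P1=[3,5,5,3,5,2](0) P2=[0,5,1,7,3,3](1)
Move 3: P2 pit5 -> P1=[4,6,5,3,5,2](0) P2=[0,5,1,7,3,0](2)
Move 4: P2 pit2 -> P1=[4,6,5,3,5,2](0) P2=[0,5,0,8,3,0](2)
Move 5: P2 pit4 -> P1=[5,6,5,3,5,2](0) P2=[0,5,0,8,0,1](3)

Answer: 5 6 5 3 5 2 0 0 5 0 8 0 1 3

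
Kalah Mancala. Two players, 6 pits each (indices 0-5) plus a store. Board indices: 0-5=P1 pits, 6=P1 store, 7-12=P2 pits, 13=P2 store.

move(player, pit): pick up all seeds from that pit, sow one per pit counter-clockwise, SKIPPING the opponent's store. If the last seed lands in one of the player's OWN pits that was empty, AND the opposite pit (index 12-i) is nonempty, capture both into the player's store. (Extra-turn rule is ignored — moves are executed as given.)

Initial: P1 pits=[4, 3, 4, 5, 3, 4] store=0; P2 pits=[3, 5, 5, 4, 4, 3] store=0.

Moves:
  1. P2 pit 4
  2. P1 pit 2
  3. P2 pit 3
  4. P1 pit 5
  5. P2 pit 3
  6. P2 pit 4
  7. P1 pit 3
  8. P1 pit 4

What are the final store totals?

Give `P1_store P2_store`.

Answer: 4 3

Derivation:
Move 1: P2 pit4 -> P1=[5,4,4,5,3,4](0) P2=[3,5,5,4,0,4](1)
Move 2: P1 pit2 -> P1=[5,4,0,6,4,5](1) P2=[3,5,5,4,0,4](1)
Move 3: P2 pit3 -> P1=[6,4,0,6,4,5](1) P2=[3,5,5,0,1,5](2)
Move 4: P1 pit5 -> P1=[6,4,0,6,4,0](2) P2=[4,6,6,1,1,5](2)
Move 5: P2 pit3 -> P1=[6,4,0,6,4,0](2) P2=[4,6,6,0,2,5](2)
Move 6: P2 pit4 -> P1=[6,4,0,6,4,0](2) P2=[4,6,6,0,0,6](3)
Move 7: P1 pit3 -> P1=[6,4,0,0,5,1](3) P2=[5,7,7,0,0,6](3)
Move 8: P1 pit4 -> P1=[6,4,0,0,0,2](4) P2=[6,8,8,0,0,6](3)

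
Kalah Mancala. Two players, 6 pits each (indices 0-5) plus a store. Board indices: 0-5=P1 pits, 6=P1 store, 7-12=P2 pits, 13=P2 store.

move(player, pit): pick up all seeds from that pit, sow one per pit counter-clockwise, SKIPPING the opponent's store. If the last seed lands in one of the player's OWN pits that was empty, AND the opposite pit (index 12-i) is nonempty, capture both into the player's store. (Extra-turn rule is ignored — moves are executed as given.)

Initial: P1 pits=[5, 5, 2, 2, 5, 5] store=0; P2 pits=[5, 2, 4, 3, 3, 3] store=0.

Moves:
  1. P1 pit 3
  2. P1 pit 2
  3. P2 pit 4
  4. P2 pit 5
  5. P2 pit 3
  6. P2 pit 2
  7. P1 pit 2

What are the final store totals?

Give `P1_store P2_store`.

Move 1: P1 pit3 -> P1=[5,5,2,0,6,6](0) P2=[5,2,4,3,3,3](0)
Move 2: P1 pit2 -> P1=[5,5,0,1,7,6](0) P2=[5,2,4,3,3,3](0)
Move 3: P2 pit4 -> P1=[6,5,0,1,7,6](0) P2=[5,2,4,3,0,4](1)
Move 4: P2 pit5 -> P1=[7,6,1,1,7,6](0) P2=[5,2,4,3,0,0](2)
Move 5: P2 pit3 -> P1=[7,6,1,1,7,6](0) P2=[5,2,4,0,1,1](3)
Move 6: P2 pit2 -> P1=[7,6,1,1,7,6](0) P2=[5,2,0,1,2,2](4)
Move 7: P1 pit2 -> P1=[7,6,0,2,7,6](0) P2=[5,2,0,1,2,2](4)

Answer: 0 4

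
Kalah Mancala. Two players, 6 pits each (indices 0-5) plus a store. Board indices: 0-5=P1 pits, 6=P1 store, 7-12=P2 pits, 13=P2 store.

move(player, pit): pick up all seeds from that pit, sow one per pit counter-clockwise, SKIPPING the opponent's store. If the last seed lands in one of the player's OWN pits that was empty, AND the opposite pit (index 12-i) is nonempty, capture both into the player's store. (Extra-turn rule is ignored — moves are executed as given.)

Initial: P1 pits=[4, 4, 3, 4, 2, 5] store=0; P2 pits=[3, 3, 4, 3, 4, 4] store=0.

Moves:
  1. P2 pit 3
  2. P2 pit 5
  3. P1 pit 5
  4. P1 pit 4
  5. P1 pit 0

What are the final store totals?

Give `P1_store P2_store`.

Move 1: P2 pit3 -> P1=[4,4,3,4,2,5](0) P2=[3,3,4,0,5,5](1)
Move 2: P2 pit5 -> P1=[5,5,4,5,2,5](0) P2=[3,3,4,0,5,0](2)
Move 3: P1 pit5 -> P1=[5,5,4,5,2,0](1) P2=[4,4,5,1,5,0](2)
Move 4: P1 pit4 -> P1=[5,5,4,5,0,1](2) P2=[4,4,5,1,5,0](2)
Move 5: P1 pit0 -> P1=[0,6,5,6,1,2](2) P2=[4,4,5,1,5,0](2)

Answer: 2 2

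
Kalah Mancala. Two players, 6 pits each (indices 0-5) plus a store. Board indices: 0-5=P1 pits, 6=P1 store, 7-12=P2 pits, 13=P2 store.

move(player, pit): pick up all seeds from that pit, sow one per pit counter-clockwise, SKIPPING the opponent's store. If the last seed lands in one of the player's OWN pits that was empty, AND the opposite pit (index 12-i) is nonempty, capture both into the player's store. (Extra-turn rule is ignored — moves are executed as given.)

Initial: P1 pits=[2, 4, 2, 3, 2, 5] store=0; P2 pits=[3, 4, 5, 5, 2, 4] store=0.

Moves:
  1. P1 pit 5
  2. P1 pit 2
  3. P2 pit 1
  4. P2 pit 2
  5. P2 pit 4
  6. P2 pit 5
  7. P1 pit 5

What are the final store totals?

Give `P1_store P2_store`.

Move 1: P1 pit5 -> P1=[2,4,2,3,2,0](1) P2=[4,5,6,6,2,4](0)
Move 2: P1 pit2 -> P1=[2,4,0,4,3,0](1) P2=[4,5,6,6,2,4](0)
Move 3: P2 pit1 -> P1=[2,4,0,4,3,0](1) P2=[4,0,7,7,3,5](1)
Move 4: P2 pit2 -> P1=[3,5,1,4,3,0](1) P2=[4,0,0,8,4,6](2)
Move 5: P2 pit4 -> P1=[4,6,1,4,3,0](1) P2=[4,0,0,8,0,7](3)
Move 6: P2 pit5 -> P1=[5,7,2,5,4,1](1) P2=[4,0,0,8,0,0](4)
Move 7: P1 pit5 -> P1=[5,7,2,5,4,0](2) P2=[4,0,0,8,0,0](4)

Answer: 2 4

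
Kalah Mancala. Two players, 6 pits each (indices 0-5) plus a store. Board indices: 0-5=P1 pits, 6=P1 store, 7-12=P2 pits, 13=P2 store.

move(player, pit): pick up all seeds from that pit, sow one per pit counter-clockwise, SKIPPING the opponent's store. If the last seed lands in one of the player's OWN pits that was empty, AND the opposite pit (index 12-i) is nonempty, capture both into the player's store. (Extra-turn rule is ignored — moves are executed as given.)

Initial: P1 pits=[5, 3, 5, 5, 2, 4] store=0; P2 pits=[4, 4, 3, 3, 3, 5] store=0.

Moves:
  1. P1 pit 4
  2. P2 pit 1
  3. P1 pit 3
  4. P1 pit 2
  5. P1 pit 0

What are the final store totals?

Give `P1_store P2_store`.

Answer: 3 0

Derivation:
Move 1: P1 pit4 -> P1=[5,3,5,5,0,5](1) P2=[4,4,3,3,3,5](0)
Move 2: P2 pit1 -> P1=[5,3,5,5,0,5](1) P2=[4,0,4,4,4,6](0)
Move 3: P1 pit3 -> P1=[5,3,5,0,1,6](2) P2=[5,1,4,4,4,6](0)
Move 4: P1 pit2 -> P1=[5,3,0,1,2,7](3) P2=[6,1,4,4,4,6](0)
Move 5: P1 pit0 -> P1=[0,4,1,2,3,8](3) P2=[6,1,4,4,4,6](0)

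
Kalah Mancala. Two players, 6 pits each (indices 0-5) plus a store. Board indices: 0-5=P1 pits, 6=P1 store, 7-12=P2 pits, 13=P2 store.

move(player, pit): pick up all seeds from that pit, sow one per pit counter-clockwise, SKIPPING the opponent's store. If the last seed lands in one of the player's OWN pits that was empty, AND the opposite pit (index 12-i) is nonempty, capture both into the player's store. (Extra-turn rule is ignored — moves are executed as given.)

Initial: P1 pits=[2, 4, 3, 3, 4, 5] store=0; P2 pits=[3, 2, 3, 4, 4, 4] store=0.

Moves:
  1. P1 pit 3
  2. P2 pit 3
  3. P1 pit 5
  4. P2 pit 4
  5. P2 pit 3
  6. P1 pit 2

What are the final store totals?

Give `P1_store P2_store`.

Move 1: P1 pit3 -> P1=[2,4,3,0,5,6](1) P2=[3,2,3,4,4,4](0)
Move 2: P2 pit3 -> P1=[3,4,3,0,5,6](1) P2=[3,2,3,0,5,5](1)
Move 3: P1 pit5 -> P1=[3,4,3,0,5,0](2) P2=[4,3,4,1,6,5](1)
Move 4: P2 pit4 -> P1=[4,5,4,1,5,0](2) P2=[4,3,4,1,0,6](2)
Move 5: P2 pit3 -> P1=[4,0,4,1,5,0](2) P2=[4,3,4,0,0,6](8)
Move 6: P1 pit2 -> P1=[4,0,0,2,6,1](3) P2=[4,3,4,0,0,6](8)

Answer: 3 8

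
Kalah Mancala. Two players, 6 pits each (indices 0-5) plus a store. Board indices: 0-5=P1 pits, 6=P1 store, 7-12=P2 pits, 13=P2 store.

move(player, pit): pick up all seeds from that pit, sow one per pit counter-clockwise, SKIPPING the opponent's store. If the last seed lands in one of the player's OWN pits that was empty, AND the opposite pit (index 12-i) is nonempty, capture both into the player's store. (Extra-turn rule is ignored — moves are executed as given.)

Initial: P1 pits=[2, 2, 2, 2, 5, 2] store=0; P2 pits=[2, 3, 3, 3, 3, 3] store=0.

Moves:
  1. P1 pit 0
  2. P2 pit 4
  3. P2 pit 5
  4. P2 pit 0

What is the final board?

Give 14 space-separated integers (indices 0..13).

Answer: 2 4 4 2 5 2 0 0 4 4 3 0 0 2

Derivation:
Move 1: P1 pit0 -> P1=[0,3,3,2,5,2](0) P2=[2,3,3,3,3,3](0)
Move 2: P2 pit4 -> P1=[1,3,3,2,5,2](0) P2=[2,3,3,3,0,4](1)
Move 3: P2 pit5 -> P1=[2,4,4,2,5,2](0) P2=[2,3,3,3,0,0](2)
Move 4: P2 pit0 -> P1=[2,4,4,2,5,2](0) P2=[0,4,4,3,0,0](2)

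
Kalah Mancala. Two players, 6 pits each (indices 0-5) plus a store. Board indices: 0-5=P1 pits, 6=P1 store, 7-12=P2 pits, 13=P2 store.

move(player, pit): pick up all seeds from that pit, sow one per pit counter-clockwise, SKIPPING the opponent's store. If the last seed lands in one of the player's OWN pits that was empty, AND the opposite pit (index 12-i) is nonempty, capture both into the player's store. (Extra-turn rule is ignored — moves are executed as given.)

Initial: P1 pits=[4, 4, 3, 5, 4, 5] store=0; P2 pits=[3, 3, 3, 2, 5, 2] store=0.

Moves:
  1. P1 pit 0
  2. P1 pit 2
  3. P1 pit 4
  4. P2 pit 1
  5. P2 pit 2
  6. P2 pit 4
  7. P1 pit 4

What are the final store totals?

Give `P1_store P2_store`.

Answer: 2 2

Derivation:
Move 1: P1 pit0 -> P1=[0,5,4,6,5,5](0) P2=[3,3,3,2,5,2](0)
Move 2: P1 pit2 -> P1=[0,5,0,7,6,6](1) P2=[3,3,3,2,5,2](0)
Move 3: P1 pit4 -> P1=[0,5,0,7,0,7](2) P2=[4,4,4,3,5,2](0)
Move 4: P2 pit1 -> P1=[0,5,0,7,0,7](2) P2=[4,0,5,4,6,3](0)
Move 5: P2 pit2 -> P1=[1,5,0,7,0,7](2) P2=[4,0,0,5,7,4](1)
Move 6: P2 pit4 -> P1=[2,6,1,8,1,7](2) P2=[4,0,0,5,0,5](2)
Move 7: P1 pit4 -> P1=[2,6,1,8,0,8](2) P2=[4,0,0,5,0,5](2)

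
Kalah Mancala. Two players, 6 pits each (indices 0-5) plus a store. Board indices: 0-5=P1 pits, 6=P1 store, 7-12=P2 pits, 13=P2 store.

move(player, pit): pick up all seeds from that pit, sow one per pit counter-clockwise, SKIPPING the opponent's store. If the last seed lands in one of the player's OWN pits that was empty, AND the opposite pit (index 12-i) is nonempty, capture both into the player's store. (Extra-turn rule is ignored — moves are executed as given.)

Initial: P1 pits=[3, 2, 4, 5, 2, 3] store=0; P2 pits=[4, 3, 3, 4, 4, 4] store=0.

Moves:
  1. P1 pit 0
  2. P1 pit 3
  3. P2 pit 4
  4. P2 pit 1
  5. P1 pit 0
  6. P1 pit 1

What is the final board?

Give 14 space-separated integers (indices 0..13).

Answer: 0 0 6 1 4 5 2 5 0 5 5 1 6 1

Derivation:
Move 1: P1 pit0 -> P1=[0,3,5,6,2,3](0) P2=[4,3,3,4,4,4](0)
Move 2: P1 pit3 -> P1=[0,3,5,0,3,4](1) P2=[5,4,4,4,4,4](0)
Move 3: P2 pit4 -> P1=[1,4,5,0,3,4](1) P2=[5,4,4,4,0,5](1)
Move 4: P2 pit1 -> P1=[1,4,5,0,3,4](1) P2=[5,0,5,5,1,6](1)
Move 5: P1 pit0 -> P1=[0,5,5,0,3,4](1) P2=[5,0,5,5,1,6](1)
Move 6: P1 pit1 -> P1=[0,0,6,1,4,5](2) P2=[5,0,5,5,1,6](1)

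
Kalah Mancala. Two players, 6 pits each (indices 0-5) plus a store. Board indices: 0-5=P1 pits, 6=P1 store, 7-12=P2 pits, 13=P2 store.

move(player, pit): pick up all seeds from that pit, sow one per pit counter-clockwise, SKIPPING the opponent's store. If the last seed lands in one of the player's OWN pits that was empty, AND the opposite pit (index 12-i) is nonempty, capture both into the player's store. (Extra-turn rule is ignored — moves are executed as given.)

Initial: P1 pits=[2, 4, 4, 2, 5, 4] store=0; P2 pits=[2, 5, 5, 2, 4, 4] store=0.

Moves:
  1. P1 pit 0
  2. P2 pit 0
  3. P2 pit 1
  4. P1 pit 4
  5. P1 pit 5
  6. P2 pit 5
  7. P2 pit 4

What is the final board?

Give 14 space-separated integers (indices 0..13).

Answer: 3 7 7 3 0 0 2 2 2 9 4 0 1 3

Derivation:
Move 1: P1 pit0 -> P1=[0,5,5,2,5,4](0) P2=[2,5,5,2,4,4](0)
Move 2: P2 pit0 -> P1=[0,5,5,2,5,4](0) P2=[0,6,6,2,4,4](0)
Move 3: P2 pit1 -> P1=[1,5,5,2,5,4](0) P2=[0,0,7,3,5,5](1)
Move 4: P1 pit4 -> P1=[1,5,5,2,0,5](1) P2=[1,1,8,3,5,5](1)
Move 5: P1 pit5 -> P1=[1,5,5,2,0,0](2) P2=[2,2,9,4,5,5](1)
Move 6: P2 pit5 -> P1=[2,6,6,3,0,0](2) P2=[2,2,9,4,5,0](2)
Move 7: P2 pit4 -> P1=[3,7,7,3,0,0](2) P2=[2,2,9,4,0,1](3)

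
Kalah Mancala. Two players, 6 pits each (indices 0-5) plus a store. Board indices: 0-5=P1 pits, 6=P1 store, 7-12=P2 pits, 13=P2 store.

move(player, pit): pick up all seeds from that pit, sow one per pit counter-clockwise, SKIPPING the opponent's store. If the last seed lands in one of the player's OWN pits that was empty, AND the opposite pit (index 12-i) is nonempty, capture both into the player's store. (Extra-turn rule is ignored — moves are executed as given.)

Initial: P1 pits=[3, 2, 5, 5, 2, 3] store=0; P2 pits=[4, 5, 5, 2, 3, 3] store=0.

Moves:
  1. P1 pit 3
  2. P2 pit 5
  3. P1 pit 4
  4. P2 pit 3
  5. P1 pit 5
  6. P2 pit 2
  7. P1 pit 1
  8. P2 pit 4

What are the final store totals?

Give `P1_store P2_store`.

Answer: 11 8

Derivation:
Move 1: P1 pit3 -> P1=[3,2,5,0,3,4](1) P2=[5,6,5,2,3,3](0)
Move 2: P2 pit5 -> P1=[4,3,5,0,3,4](1) P2=[5,6,5,2,3,0](1)
Move 3: P1 pit4 -> P1=[4,3,5,0,0,5](2) P2=[6,6,5,2,3,0](1)
Move 4: P2 pit3 -> P1=[0,3,5,0,0,5](2) P2=[6,6,5,0,4,0](6)
Move 5: P1 pit5 -> P1=[0,3,5,0,0,0](3) P2=[7,7,6,1,4,0](6)
Move 6: P2 pit2 -> P1=[1,4,5,0,0,0](3) P2=[7,7,0,2,5,1](7)
Move 7: P1 pit1 -> P1=[1,0,6,1,1,0](11) P2=[0,7,0,2,5,1](7)
Move 8: P2 pit4 -> P1=[2,1,7,1,1,0](11) P2=[0,7,0,2,0,2](8)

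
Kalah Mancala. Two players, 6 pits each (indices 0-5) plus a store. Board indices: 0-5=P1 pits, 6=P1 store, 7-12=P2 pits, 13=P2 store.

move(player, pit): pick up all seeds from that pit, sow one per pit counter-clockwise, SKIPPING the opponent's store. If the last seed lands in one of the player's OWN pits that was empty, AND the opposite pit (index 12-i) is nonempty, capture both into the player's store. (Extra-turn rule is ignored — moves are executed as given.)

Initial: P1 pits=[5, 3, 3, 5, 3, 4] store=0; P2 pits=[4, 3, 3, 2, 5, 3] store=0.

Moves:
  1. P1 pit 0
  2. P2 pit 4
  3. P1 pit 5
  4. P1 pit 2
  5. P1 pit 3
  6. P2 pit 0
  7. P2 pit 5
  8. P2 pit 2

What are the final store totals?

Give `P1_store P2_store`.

Move 1: P1 pit0 -> P1=[0,4,4,6,4,5](0) P2=[4,3,3,2,5,3](0)
Move 2: P2 pit4 -> P1=[1,5,5,6,4,5](0) P2=[4,3,3,2,0,4](1)
Move 3: P1 pit5 -> P1=[1,5,5,6,4,0](1) P2=[5,4,4,3,0,4](1)
Move 4: P1 pit2 -> P1=[1,5,0,7,5,1](2) P2=[6,4,4,3,0,4](1)
Move 5: P1 pit3 -> P1=[1,5,0,0,6,2](3) P2=[7,5,5,4,0,4](1)
Move 6: P2 pit0 -> P1=[2,5,0,0,6,2](3) P2=[0,6,6,5,1,5](2)
Move 7: P2 pit5 -> P1=[3,6,1,1,6,2](3) P2=[0,6,6,5,1,0](3)
Move 8: P2 pit2 -> P1=[4,7,1,1,6,2](3) P2=[0,6,0,6,2,1](4)

Answer: 3 4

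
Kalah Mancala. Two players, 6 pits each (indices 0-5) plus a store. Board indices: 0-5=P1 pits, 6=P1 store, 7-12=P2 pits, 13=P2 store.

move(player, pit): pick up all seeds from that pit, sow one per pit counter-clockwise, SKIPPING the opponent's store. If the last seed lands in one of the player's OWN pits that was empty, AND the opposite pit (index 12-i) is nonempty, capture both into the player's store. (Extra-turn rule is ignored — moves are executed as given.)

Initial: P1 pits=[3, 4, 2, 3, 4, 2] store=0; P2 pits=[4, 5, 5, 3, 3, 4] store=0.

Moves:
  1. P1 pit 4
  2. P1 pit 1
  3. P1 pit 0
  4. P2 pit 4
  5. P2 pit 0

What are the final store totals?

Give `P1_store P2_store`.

Move 1: P1 pit4 -> P1=[3,4,2,3,0,3](1) P2=[5,6,5,3,3,4](0)
Move 2: P1 pit1 -> P1=[3,0,3,4,1,4](1) P2=[5,6,5,3,3,4](0)
Move 3: P1 pit0 -> P1=[0,1,4,5,1,4](1) P2=[5,6,5,3,3,4](0)
Move 4: P2 pit4 -> P1=[1,1,4,5,1,4](1) P2=[5,6,5,3,0,5](1)
Move 5: P2 pit0 -> P1=[1,1,4,5,1,4](1) P2=[0,7,6,4,1,6](1)

Answer: 1 1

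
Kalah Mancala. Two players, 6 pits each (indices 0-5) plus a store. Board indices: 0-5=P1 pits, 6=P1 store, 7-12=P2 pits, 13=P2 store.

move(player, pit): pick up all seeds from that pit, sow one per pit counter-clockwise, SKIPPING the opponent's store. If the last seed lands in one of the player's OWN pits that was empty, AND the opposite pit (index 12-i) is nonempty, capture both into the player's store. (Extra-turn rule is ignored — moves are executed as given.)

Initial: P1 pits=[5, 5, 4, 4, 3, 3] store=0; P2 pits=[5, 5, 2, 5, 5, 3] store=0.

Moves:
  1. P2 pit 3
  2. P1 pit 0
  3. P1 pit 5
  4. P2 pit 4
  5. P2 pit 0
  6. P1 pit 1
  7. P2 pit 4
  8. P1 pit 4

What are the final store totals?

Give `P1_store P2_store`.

Move 1: P2 pit3 -> P1=[6,6,4,4,3,3](0) P2=[5,5,2,0,6,4](1)
Move 2: P1 pit0 -> P1=[0,7,5,5,4,4](1) P2=[5,5,2,0,6,4](1)
Move 3: P1 pit5 -> P1=[0,7,5,5,4,0](2) P2=[6,6,3,0,6,4](1)
Move 4: P2 pit4 -> P1=[1,8,6,6,4,0](2) P2=[6,6,3,0,0,5](2)
Move 5: P2 pit0 -> P1=[1,8,6,6,4,0](2) P2=[0,7,4,1,1,6](3)
Move 6: P1 pit1 -> P1=[1,0,7,7,5,1](3) P2=[1,8,5,1,1,6](3)
Move 7: P2 pit4 -> P1=[1,0,7,7,5,1](3) P2=[1,8,5,1,0,7](3)
Move 8: P1 pit4 -> P1=[1,0,7,7,0,2](4) P2=[2,9,6,1,0,7](3)

Answer: 4 3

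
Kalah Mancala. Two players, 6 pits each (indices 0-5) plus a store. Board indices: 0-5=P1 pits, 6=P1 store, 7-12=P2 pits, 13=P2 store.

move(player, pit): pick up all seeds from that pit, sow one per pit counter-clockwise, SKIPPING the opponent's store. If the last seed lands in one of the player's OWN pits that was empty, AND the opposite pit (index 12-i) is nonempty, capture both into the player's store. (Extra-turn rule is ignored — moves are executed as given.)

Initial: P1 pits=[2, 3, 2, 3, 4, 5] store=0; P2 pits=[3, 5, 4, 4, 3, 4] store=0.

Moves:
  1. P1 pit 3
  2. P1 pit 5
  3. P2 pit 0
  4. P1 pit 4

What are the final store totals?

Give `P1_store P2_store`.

Answer: 3 0

Derivation:
Move 1: P1 pit3 -> P1=[2,3,2,0,5,6](1) P2=[3,5,4,4,3,4](0)
Move 2: P1 pit5 -> P1=[2,3,2,0,5,0](2) P2=[4,6,5,5,4,4](0)
Move 3: P2 pit0 -> P1=[2,3,2,0,5,0](2) P2=[0,7,6,6,5,4](0)
Move 4: P1 pit4 -> P1=[2,3,2,0,0,1](3) P2=[1,8,7,6,5,4](0)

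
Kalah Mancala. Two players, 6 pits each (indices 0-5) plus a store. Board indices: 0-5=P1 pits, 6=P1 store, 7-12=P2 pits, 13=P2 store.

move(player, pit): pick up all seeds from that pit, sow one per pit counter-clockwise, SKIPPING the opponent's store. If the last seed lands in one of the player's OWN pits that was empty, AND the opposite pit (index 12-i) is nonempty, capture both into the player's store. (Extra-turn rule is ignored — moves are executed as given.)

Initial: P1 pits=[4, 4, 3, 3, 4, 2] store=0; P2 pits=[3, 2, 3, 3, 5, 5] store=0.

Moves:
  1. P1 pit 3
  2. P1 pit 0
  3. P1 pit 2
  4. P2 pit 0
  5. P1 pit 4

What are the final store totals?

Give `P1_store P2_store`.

Answer: 3 0

Derivation:
Move 1: P1 pit3 -> P1=[4,4,3,0,5,3](1) P2=[3,2,3,3,5,5](0)
Move 2: P1 pit0 -> P1=[0,5,4,1,6,3](1) P2=[3,2,3,3,5,5](0)
Move 3: P1 pit2 -> P1=[0,5,0,2,7,4](2) P2=[3,2,3,3,5,5](0)
Move 4: P2 pit0 -> P1=[0,5,0,2,7,4](2) P2=[0,3,4,4,5,5](0)
Move 5: P1 pit4 -> P1=[0,5,0,2,0,5](3) P2=[1,4,5,5,6,5](0)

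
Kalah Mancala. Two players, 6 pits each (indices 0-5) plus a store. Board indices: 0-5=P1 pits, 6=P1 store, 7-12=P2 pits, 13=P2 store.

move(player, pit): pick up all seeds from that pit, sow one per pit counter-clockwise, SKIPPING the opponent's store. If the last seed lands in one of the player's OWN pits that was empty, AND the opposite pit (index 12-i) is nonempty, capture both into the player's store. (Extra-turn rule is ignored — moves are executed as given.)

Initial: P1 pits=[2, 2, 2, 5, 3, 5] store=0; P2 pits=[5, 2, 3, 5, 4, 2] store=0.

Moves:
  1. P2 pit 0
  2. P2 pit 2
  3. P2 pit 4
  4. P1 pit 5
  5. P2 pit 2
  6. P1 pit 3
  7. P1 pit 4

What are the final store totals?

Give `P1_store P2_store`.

Answer: 3 2

Derivation:
Move 1: P2 pit0 -> P1=[2,2,2,5,3,5](0) P2=[0,3,4,6,5,3](0)
Move 2: P2 pit2 -> P1=[2,2,2,5,3,5](0) P2=[0,3,0,7,6,4](1)
Move 3: P2 pit4 -> P1=[3,3,3,6,3,5](0) P2=[0,3,0,7,0,5](2)
Move 4: P1 pit5 -> P1=[3,3,3,6,3,0](1) P2=[1,4,1,8,0,5](2)
Move 5: P2 pit2 -> P1=[3,3,3,6,3,0](1) P2=[1,4,0,9,0,5](2)
Move 6: P1 pit3 -> P1=[3,3,3,0,4,1](2) P2=[2,5,1,9,0,5](2)
Move 7: P1 pit4 -> P1=[3,3,3,0,0,2](3) P2=[3,6,1,9,0,5](2)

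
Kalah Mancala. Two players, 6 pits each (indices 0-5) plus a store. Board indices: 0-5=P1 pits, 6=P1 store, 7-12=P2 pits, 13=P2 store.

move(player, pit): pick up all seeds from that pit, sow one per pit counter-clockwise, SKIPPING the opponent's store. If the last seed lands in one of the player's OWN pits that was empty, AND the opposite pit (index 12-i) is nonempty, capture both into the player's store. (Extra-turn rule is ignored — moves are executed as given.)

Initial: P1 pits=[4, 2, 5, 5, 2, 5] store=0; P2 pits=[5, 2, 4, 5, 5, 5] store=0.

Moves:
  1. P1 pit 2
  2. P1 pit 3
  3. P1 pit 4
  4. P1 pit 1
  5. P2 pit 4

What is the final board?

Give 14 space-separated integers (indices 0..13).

Move 1: P1 pit2 -> P1=[4,2,0,6,3,6](1) P2=[6,2,4,5,5,5](0)
Move 2: P1 pit3 -> P1=[4,2,0,0,4,7](2) P2=[7,3,5,5,5,5](0)
Move 3: P1 pit4 -> P1=[4,2,0,0,0,8](3) P2=[8,4,5,5,5,5](0)
Move 4: P1 pit1 -> P1=[4,0,1,0,0,8](9) P2=[8,4,0,5,5,5](0)
Move 5: P2 pit4 -> P1=[5,1,2,0,0,8](9) P2=[8,4,0,5,0,6](1)

Answer: 5 1 2 0 0 8 9 8 4 0 5 0 6 1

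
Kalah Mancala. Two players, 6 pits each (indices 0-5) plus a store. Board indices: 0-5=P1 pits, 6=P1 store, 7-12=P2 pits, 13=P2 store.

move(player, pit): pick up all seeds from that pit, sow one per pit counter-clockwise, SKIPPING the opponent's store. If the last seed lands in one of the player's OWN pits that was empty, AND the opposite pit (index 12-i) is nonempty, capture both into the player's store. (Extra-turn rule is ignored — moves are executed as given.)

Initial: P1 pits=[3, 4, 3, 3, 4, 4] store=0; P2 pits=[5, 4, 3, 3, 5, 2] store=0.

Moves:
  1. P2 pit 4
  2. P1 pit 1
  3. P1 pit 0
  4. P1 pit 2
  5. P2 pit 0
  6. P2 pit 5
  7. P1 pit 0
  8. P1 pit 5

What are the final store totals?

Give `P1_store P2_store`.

Answer: 3 3

Derivation:
Move 1: P2 pit4 -> P1=[4,5,4,3,4,4](0) P2=[5,4,3,3,0,3](1)
Move 2: P1 pit1 -> P1=[4,0,5,4,5,5](1) P2=[5,4,3,3,0,3](1)
Move 3: P1 pit0 -> P1=[0,1,6,5,6,5](1) P2=[5,4,3,3,0,3](1)
Move 4: P1 pit2 -> P1=[0,1,0,6,7,6](2) P2=[6,5,3,3,0,3](1)
Move 5: P2 pit0 -> P1=[0,1,0,6,7,6](2) P2=[0,6,4,4,1,4](2)
Move 6: P2 pit5 -> P1=[1,2,1,6,7,6](2) P2=[0,6,4,4,1,0](3)
Move 7: P1 pit0 -> P1=[0,3,1,6,7,6](2) P2=[0,6,4,4,1,0](3)
Move 8: P1 pit5 -> P1=[0,3,1,6,7,0](3) P2=[1,7,5,5,2,0](3)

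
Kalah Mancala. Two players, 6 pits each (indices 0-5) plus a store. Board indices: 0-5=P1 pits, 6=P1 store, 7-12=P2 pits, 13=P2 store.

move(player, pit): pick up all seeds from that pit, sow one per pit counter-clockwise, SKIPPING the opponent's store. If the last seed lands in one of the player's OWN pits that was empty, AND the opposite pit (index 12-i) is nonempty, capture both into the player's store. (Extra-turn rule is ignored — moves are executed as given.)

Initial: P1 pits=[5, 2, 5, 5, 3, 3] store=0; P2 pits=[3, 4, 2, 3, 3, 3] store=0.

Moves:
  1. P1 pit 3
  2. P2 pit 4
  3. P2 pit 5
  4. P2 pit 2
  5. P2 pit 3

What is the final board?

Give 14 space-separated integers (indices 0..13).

Answer: 8 0 6 0 4 4 1 4 5 0 0 1 1 7

Derivation:
Move 1: P1 pit3 -> P1=[5,2,5,0,4,4](1) P2=[4,5,2,3,3,3](0)
Move 2: P2 pit4 -> P1=[6,2,5,0,4,4](1) P2=[4,5,2,3,0,4](1)
Move 3: P2 pit5 -> P1=[7,3,6,0,4,4](1) P2=[4,5,2,3,0,0](2)
Move 4: P2 pit2 -> P1=[7,0,6,0,4,4](1) P2=[4,5,0,4,0,0](6)
Move 5: P2 pit3 -> P1=[8,0,6,0,4,4](1) P2=[4,5,0,0,1,1](7)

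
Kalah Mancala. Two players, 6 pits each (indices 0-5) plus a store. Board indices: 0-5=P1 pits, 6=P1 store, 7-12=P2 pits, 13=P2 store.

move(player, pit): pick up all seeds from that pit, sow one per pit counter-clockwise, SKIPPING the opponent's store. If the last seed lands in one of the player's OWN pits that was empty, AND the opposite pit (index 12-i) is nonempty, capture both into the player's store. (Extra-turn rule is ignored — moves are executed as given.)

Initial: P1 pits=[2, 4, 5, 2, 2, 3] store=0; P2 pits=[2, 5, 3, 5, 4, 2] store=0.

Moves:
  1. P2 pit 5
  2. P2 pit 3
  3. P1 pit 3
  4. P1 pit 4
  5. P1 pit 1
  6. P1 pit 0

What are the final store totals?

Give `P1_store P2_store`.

Answer: 2 2

Derivation:
Move 1: P2 pit5 -> P1=[3,4,5,2,2,3](0) P2=[2,5,3,5,4,0](1)
Move 2: P2 pit3 -> P1=[4,5,5,2,2,3](0) P2=[2,5,3,0,5,1](2)
Move 3: P1 pit3 -> P1=[4,5,5,0,3,4](0) P2=[2,5,3,0,5,1](2)
Move 4: P1 pit4 -> P1=[4,5,5,0,0,5](1) P2=[3,5,3,0,5,1](2)
Move 5: P1 pit1 -> P1=[4,0,6,1,1,6](2) P2=[3,5,3,0,5,1](2)
Move 6: P1 pit0 -> P1=[0,1,7,2,2,6](2) P2=[3,5,3,0,5,1](2)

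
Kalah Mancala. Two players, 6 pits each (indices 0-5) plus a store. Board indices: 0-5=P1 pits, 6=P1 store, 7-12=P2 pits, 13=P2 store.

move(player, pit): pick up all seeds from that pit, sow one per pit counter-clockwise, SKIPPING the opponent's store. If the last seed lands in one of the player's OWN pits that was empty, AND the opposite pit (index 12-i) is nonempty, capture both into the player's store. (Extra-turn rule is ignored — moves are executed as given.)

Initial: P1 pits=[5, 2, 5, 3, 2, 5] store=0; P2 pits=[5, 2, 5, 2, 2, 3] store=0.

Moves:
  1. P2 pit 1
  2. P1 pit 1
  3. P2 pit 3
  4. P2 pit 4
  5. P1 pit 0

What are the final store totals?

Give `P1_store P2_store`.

Move 1: P2 pit1 -> P1=[5,2,5,3,2,5](0) P2=[5,0,6,3,2,3](0)
Move 2: P1 pit1 -> P1=[5,0,6,4,2,5](0) P2=[5,0,6,3,2,3](0)
Move 3: P2 pit3 -> P1=[5,0,6,4,2,5](0) P2=[5,0,6,0,3,4](1)
Move 4: P2 pit4 -> P1=[6,0,6,4,2,5](0) P2=[5,0,6,0,0,5](2)
Move 5: P1 pit0 -> P1=[0,1,7,5,3,6](1) P2=[5,0,6,0,0,5](2)

Answer: 1 2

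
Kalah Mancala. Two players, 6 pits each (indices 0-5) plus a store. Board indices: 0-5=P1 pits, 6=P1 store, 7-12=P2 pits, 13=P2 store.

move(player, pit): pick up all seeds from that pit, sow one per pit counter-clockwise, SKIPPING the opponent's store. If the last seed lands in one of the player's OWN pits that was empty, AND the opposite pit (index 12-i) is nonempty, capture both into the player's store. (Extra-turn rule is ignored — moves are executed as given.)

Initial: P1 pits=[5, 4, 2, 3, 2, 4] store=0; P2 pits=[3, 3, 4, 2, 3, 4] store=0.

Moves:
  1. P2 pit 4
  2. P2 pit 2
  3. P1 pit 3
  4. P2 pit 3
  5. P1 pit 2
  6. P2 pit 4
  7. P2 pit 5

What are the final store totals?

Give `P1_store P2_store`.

Move 1: P2 pit4 -> P1=[6,4,2,3,2,4](0) P2=[3,3,4,2,0,5](1)
Move 2: P2 pit2 -> P1=[6,4,2,3,2,4](0) P2=[3,3,0,3,1,6](2)
Move 3: P1 pit3 -> P1=[6,4,2,0,3,5](1) P2=[3,3,0,3,1,6](2)
Move 4: P2 pit3 -> P1=[6,4,2,0,3,5](1) P2=[3,3,0,0,2,7](3)
Move 5: P1 pit2 -> P1=[6,4,0,1,4,5](1) P2=[3,3,0,0,2,7](3)
Move 6: P2 pit4 -> P1=[6,4,0,1,4,5](1) P2=[3,3,0,0,0,8](4)
Move 7: P2 pit5 -> P1=[7,5,1,2,5,6](1) P2=[4,3,0,0,0,0](5)

Answer: 1 5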